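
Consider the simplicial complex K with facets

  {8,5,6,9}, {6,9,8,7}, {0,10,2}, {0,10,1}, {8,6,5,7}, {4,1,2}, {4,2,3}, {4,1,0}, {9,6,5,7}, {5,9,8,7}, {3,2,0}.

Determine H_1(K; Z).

H_1 = Z.

Order the vertices as 0 < 1 < 2 < 3 < 4 < 5 < 6 < 7 < 8 < 9 < 10. Listing each simplex with vertices in this order, K has dimension 3 with simplices:

  0-simplices (11): [0], [1], [2], [3], [4], [5], [6], [7], [8], [9], [10]
  1-simplices (22): [0,1], [0,2], [0,3], [0,4], [0,10], [1,2], [1,4], [1,10], [2,3], [2,4], [2,10], [3,4], [5,6], [5,7], [5,8], [5,9], [6,7], [6,8], [6,9], [7,8], [7,9], [8,9]
  2-simplices (16): [0,1,4], [0,1,10], [0,2,3], [0,2,10], [1,2,4], [2,3,4], [5,6,7], [5,6,8], [5,6,9], [5,7,8], [5,7,9], [5,8,9], [6,7,8], [6,7,9], [6,8,9], [7,8,9]
  3-simplices (5): [5,6,7,8], [5,6,7,9], [5,6,8,9], [5,7,8,9], [6,7,8,9]

so the chain groups are C_0 ≅ Z^11, C_1 ≅ Z^22, C_2 ≅ Z^16, C_3 ≅ Z^5.

∂_1: C_1 → C_0 is given by ∂[p,q] = [q] − [p]. For instance
  ∂[0,2] = [2] − [0].
The resulting 11×22 matrix has rank 9, and its Smith normal form has invariant factors (1,1,1,1,1,1,1,1,1).

∂_2: C_2 → C_1 maps a triangle to the signed sum of its edges. For instance
  ∂[1,2,4] = [2,4] − [1,4] + [1,2],
  ∂[6,7,9] = [7,9] − [6,9] + [6,7].
The 22×16 boundary matrix has rank 12 and Smith normal form diag(1,1,1,1,1,1,1,1,1,1,1,1).

Boundary ∂_3: C_3 → C_2 sends each 3-simplex σ to the alternating sum Σ_i (−1)^i (σ with its i-th vertex removed). For instance
  ∂[5,6,8,9] = [6,8,9] − [5,8,9] + [5,6,9] − [5,6,8],
  ∂[5,7,8,9] = [7,8,9] − [5,8,9] + [5,7,9] − [5,7,8].
This gives a 16×5 integer matrix of rank 4; reducing to Smith normal form yields diagonal entries (1,1,1,1).

Computing H_k = (kernel of ∂_k) / (image of ∂_{k+1}):

  H_1: rank ker ∂_1 − rank ∂_2 = (22 − 9) − 12 = 1, and the invariant factors of ∂_2 are all 1, so H_1 ≅ Z.

(K is a triangulation of the disjoint union of the cylinder S^1 x I and the 3-sphere S^3.)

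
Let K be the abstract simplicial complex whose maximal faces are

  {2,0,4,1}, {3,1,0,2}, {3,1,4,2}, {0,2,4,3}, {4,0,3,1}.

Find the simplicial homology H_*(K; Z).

Take the total order 0 < 1 < 2 < 3 < 4 on the vertex set. Then K (dimension 3) consists of the simplices:

  0-simplices (5): [0], [1], [2], [3], [4]
  1-simplices (10): [0,1], [0,2], [0,3], [0,4], [1,2], [1,3], [1,4], [2,3], [2,4], [3,4]
  2-simplices (10): [0,1,2], [0,1,3], [0,1,4], [0,2,3], [0,2,4], [0,3,4], [1,2,3], [1,2,4], [1,3,4], [2,3,4]
  3-simplices (5): [0,1,2,3], [0,1,2,4], [0,1,3,4], [0,2,3,4], [1,2,3,4]

Hence C_0 ≅ Z^5, C_1 ≅ Z^10, C_2 ≅ Z^10, C_3 ≅ Z^5.

The boundary map ∂_1: C_1 → C_0 sends each edge [p,q] (with p < q) to q − p. For instance
  ∂[3,4] = [4] − [3].
This gives a 5×10 integer matrix of rank 4; reducing to Smith normal form yields diagonal entries (1,1,1,1).

Boundary ∂_2: C_2 → C_1 sends each 2-simplex [p,q,r] to [q,r] − [p,r] + [p,q]. For instance
  ∂[0,3,4] = [3,4] − [0,4] + [0,3],
  ∂[0,2,3] = [2,3] − [0,3] + [0,2].
The 10×10 boundary matrix has rank 6 and Smith normal form diag(1,1,1,1,1,1).

∂_3: C_3 → C_2 sends each 3-simplex σ to the alternating sum Σ_i (−1)^i (σ with its i-th vertex removed). For instance
  ∂[0,1,2,4] = [1,2,4] − [0,2,4] + [0,1,4] − [0,1,2],
  ∂[0,1,2,3] = [1,2,3] − [0,2,3] + [0,1,3] − [0,1,2].
The 10×5 boundary matrix has rank 4 and Smith normal form diag(1,1,1,1).

Reading off H_k = ker ∂_k / im ∂_{k+1}:

  H_0: rank C_0 − rank ∂_1 = 5 − 4 = 1, and the invariant factors of ∂_1 are all 1, so H_0 = Z.
  H_1: rank ker ∂_1 − rank ∂_2 = (10 − 4) − 6 = 0, and the invariant factors of ∂_2 are all 1, so H_1 = 0.
  H_2: rank ker ∂_2 − rank ∂_3 = (10 − 6) − 4 = 0, and the invariant factors of ∂_3 are all 1, so H_2 = 0.
  H_3: rank ker ∂_3 − rank ∂_4 = (5 − 4) − 0 = 1, and there is no ∂_4, so H_3 = Z.

H_0 = Z,  H_1 = 0,  H_2 = 0,  H_3 = Z.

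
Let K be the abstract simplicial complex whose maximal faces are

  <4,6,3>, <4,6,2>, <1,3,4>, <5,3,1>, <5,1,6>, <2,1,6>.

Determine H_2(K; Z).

Fix the vertex order 1 < 2 < 3 < 4 < 5 < 6 and write every simplex with vertices in increasing order. Then dim K = 2 and the simplices of K are:

  0-simplices (6): [1], [2], [3], [4], [5], [6]
  1-simplices (12): [1,2], [1,3], [1,4], [1,5], [1,6], [2,4], [2,6], [3,4], [3,5], [3,6], [4,6], [5,6]
  2-simplices (6): [1,2,6], [1,3,4], [1,3,5], [1,5,6], [2,4,6], [3,4,6]

Hence C_0 ≅ Z^6, C_1 ≅ Z^12, C_2 ≅ Z^6.

∂_1: C_1 → C_0 is given by ∂[p,q] = [q] − [p]. For instance
  ∂[1,4] = [4] − [1].
As a 6×12 matrix over Z this has rank 5, with invariant factors (1,1,1,1,1).

Boundary ∂_2: C_2 → C_1 acts by ∂[p,q,r] = [q,r] − [p,r] + [p,q]. For instance
  ∂[1,2,6] = [2,6] − [1,6] + [1,2],
  ∂[1,3,4] = [3,4] − [1,4] + [1,3].
The 12×6 boundary matrix has rank 6 and Smith normal form diag(1,1,1,1,1,1).

From H_k ≅ ker(∂_k) / im(∂_{k+1}) we obtain:

  H_2: rank ker ∂_2 − rank ∂_3 = (6 − 6) − 0 = 0, and there is no ∂_3, so H_2 ≅ 0.

H_2 ≅ 0.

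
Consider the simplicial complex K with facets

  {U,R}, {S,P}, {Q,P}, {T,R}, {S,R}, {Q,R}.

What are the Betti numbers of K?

Order the vertices as P < Q < R < S < T < U. Listing each simplex with vertices in this order, K has dimension 1 with simplices:

  0-simplices (6): P, Q, R, S, T, U
  1-simplices (6): PQ, PS, QR, RS, RT, RU

so the chain groups are C_0 ≅ Z^6, C_1 ≅ Z^6.

∂_1: C_1 → C_0 is given by ∂[p,q] = [q] − [p].
The 6×6 boundary matrix has rank 5 and Smith normal form diag(1,1,1,1,1).

From H_k ≅ ker(∂_k) / im(∂_{k+1}) we obtain:

  H_0: rank C_0 − rank ∂_1 = 6 − 5 = 1, and the invariant factors of ∂_1 are all 1, so H_0 = Z.
  H_1: rank ker ∂_1 − rank ∂_2 = (6 − 5) − 0 = 1, and there is no ∂_2, so H_1 = Z.

Hence the Betti numbers are b_0 = 1, b_1 = 1.

b_0 = 1, b_1 = 1.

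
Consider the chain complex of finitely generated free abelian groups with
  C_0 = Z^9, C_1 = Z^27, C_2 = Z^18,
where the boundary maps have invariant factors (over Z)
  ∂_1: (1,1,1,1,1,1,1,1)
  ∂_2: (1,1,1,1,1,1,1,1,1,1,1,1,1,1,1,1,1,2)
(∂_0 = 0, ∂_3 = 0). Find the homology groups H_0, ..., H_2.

H_0: b_0 = 9 − 0 − 8 = 1; torsion from ∂_1 factors > 1: none. So H_0 = Z.
H_1: b_1 = 27 − 8 − 18 = 1; torsion from ∂_2 factors > 1: [2]. So H_1 = Z × Z/2.
H_2: b_2 = 18 − 18 − 0 = 0; torsion from ∂_3 factors > 1: none. So H_2 = 0.

H_0 = Z,  H_1 = Z × Z/2,  H_2 = 0.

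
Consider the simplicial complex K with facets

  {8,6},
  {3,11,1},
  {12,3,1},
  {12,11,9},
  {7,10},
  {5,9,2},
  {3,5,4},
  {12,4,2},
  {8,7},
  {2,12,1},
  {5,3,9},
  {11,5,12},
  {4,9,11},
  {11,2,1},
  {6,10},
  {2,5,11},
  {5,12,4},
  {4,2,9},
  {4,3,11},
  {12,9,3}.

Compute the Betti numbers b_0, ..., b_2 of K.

K has 12 vertices, 28 edges, 16 triangles.
rank ∂_0 = 0, rank ∂_1 = 10 ⇒ b_0 = 12 − 0 − 10 = 2; all invariant factors of ∂_1 are 1 so no torsion. So H_0 ≅ Z^2.
rank ∂_1 = 10, rank ∂_2 = 15 ⇒ b_1 = 28 − 10 − 15 = 3; all invariant factors of ∂_2 are 1 so no torsion. So H_1 ≅ Z^3.
rank ∂_2 = 15, rank ∂_3 = 0 ⇒ b_2 = 16 − 15 − 0 = 1. So H_2 ≅ Z.

b_0 = 2, b_1 = 3, b_2 = 1.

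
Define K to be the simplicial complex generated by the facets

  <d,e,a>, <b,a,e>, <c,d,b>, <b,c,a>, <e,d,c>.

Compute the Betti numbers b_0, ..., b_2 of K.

Fix the vertex order a < b < c < d < e and write every simplex with vertices in increasing order. Then dim K = 2 and the simplices of K are:

  0-simplices (5): a, b, c, d, e
  1-simplices (10): ab, ac, ad, ae, bc, bd, be, cd, ce, de
  2-simplices (5): abc, abe, ade, bcd, cde

giving chain groups C_0 ≅ Z^5, C_1 ≅ Z^10, C_2 ≅ Z^5.

∂_1: C_1 → C_0 is given by ∂[p,q] = [q] − [p]. For instance
  ∂cd = d − c.
The 5×10 boundary matrix has rank 4 and Smith normal form diag(1,1,1,1).

Boundary ∂_2: C_2 → C_1 sends each 2-simplex [p,q,r] to [q,r] − [p,r] + [p,q]. For instance
  ∂abc = bc − ac + ab,
  ∂abe = be − ae + ab.
The 10×5 boundary matrix has rank 5 and Smith normal form diag(1,1,1,1,1).

Computing H_k = (kernel of ∂_k) / (image of ∂_{k+1}):

  H_0: rank C_0 − rank ∂_1 = 5 − 4 = 1, and the invariant factors of ∂_1 are all 1, so H_0 = Z.
  H_1: rank ker ∂_1 − rank ∂_2 = (10 − 4) − 5 = 1, and the invariant factors of ∂_2 are all 1, so H_1 = Z.
  H_2: rank ker ∂_2 − rank ∂_3 = (5 − 5) − 0 = 0, and there is no ∂_3, so H_2 = 0.

As a check, the Euler characteristic is 5 − 10 + 5 = 0, which agrees with 1 − 1 + 0 = 0.
(K is a triangulation of the Möbius band.)

Hence the Betti numbers are b_0 = 1, b_1 = 1, b_2 = 0.

b_0 = 1, b_1 = 1, b_2 = 0.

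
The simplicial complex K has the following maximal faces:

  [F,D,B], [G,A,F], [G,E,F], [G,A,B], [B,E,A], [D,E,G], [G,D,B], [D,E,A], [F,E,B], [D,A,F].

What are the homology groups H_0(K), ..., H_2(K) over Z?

H_0 = Z,  H_1 = Z/2,  H_2 = 0.

We work with the vertex ordering A < B < D < E < F < G. The simplices of K, each written with vertices in increasing order, are:

  0-simplices (6): A, B, D, E, F, G
  1-simplices (15): AB, AD, AE, AF, AG, BD, BE, BF, BG, DE, DF, DG, EF, EG, FG
  2-simplices (10): ABE, ABG, ADE, ADF, AFG, BDF, BDG, BEF, DEG, EFG

so the chain groups are C_0 ≅ Z^6, C_1 ≅ Z^15, C_2 ≅ Z^10.

Boundary ∂_1: C_1 → C_0 maps an edge to its endpoints' difference, ∂[p,q] = q − p.
The resulting 6×15 matrix has rank 5, and its Smith normal form has invariant factors (1,1,1,1,1).

The boundary map ∂_2: C_2 → C_1 maps a triangle to the signed sum of its edges. For instance
  ∂EFG = FG − EG + EF,
  ∂ABG = BG − AG + AB.
The resulting 15×10 matrix has rank 10, and its Smith normal form has invariant factors (1,1,1,1,1,1,1,1,1,2).

Reading off H_k = ker ∂_k / im ∂_{k+1}:

  H_0: rank C_0 − rank ∂_1 = 6 − 5 = 1, and the invariant factors of ∂_1 are all 1, so H_0 ≅ Z.
  H_1: rank ker ∂_1 − rank ∂_2 = (15 − 5) − 10 = 0, and ∂_2 has invariant factor 2 > 1, so H_1 ≅ Z/2.
  H_2: rank ker ∂_2 − rank ∂_3 = (10 − 10) − 0 = 0, and there is no ∂_3, so H_2 ≅ 0.

As a check, the Euler characteristic is 6 − 15 + 10 = 1, which agrees with 1 − 0 + 0 = 1.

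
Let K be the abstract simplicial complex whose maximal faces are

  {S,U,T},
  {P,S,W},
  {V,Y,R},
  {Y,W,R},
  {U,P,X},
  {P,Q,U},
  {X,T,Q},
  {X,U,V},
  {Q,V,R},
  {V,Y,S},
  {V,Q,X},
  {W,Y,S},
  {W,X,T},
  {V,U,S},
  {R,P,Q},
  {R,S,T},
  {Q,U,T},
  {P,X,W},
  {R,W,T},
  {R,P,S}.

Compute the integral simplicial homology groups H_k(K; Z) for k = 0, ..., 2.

H_0 = Z,  H_1 = Z ⊕ Z_2,  H_2 = 0.

Take the total order P < Q < R < S < T < U < V < W < X < Y on the vertex set. Then K (dimension 2) consists of the simplices:

  0-simplices (10): P, Q, R, S, T, U, V, W, X, Y
  1-simplices (30): PQ, PR, PS, PU, PW, PX, QR, QT, QU, QV, QX, RS, RT, RV, RW, RY, ST, SU, SV, SW, SY, TU, TW, TX, UV, UX, VX, VY, WX, WY
  2-simplices (20): PQR, PQU, PRS, PSW, PUX, PWX, QRV, QTU, QTX, QVX, RST, RTW, RVY, RWY, STU, SUV, SVY, SWY, TWX, UVX

Hence C_0 ≅ Z^10, C_1 ≅ Z^30, C_2 ≅ Z^20.

∂_1: C_1 → C_0 is given by ∂[p,q] = [q] − [p]. For instance
  ∂PR = R − P.
As a 10×30 matrix over Z this has rank 9, with invariant factors (1,1,1,1,1,1,1,1,1).

The boundary map ∂_2: C_2 → C_1 maps a triangle to the signed sum of its edges. For instance
  ∂SUV = UV − SV + SU,
  ∂UVX = VX − UX + UV.
The resulting 30×20 matrix has rank 20, and its Smith normal form has invariant factors (1,1,1,1,1,1,1,1,1,1,1,1,1,1,1,1,1,1,1,2).

Computing H_k = (kernel of ∂_k) / (image of ∂_{k+1}):

  H_0: rank C_0 − rank ∂_1 = 10 − 9 = 1, and the invariant factors of ∂_1 are all 1, so H_0 ≅ Z.
  H_1: rank ker ∂_1 − rank ∂_2 = (30 − 9) − 20 = 1, and ∂_2 has invariant factor 2 > 1, so H_1 ≅ Z ⊕ Z_2.
  H_2: rank ker ∂_2 − rank ∂_3 = (20 − 20) − 0 = 0, and there is no ∂_3, so H_2 ≅ 0.

(K is a triangulation of the Klein bottle.)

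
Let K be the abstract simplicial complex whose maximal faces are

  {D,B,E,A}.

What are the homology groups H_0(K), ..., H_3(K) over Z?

Take the total order A < B < D < E on the vertex set. Then K (dimension 3) consists of the simplices:

  0-simplices (4): A, B, D, E
  1-simplices (6): AB, AD, AE, BD, BE, DE
  2-simplices (4): ABD, ABE, ADE, BDE
  3-simplices (1): ABDE

giving chain groups C_0 ≅ Z^4, C_1 ≅ Z^6, C_2 ≅ Z^4, C_3 ≅ Z^1.

∂_1: C_1 → C_0 sends each edge [p,q] (with p < q) to q − p. For instance
  ∂BD = D − B.
This gives a 4×6 integer matrix of rank 3; reducing to Smith normal form yields diagonal entries (1,1,1).

The boundary map ∂_2: C_2 → C_1 maps a triangle to the signed sum of its edges. For instance
  ∂ADE = DE − AE + AD,
  ∂BDE = DE − BE + BD.
As a 6×4 matrix over Z this has rank 3, with invariant factors (1,1,1).

Boundary ∂_3: C_3 → C_2 sends each 3-simplex σ to the alternating sum Σ_i (−1)^i (σ with its i-th vertex removed). For instance
  ∂ABDE = BDE − ADE + ABE − ABD.
The 4×1 boundary matrix has rank 1 and Smith normal form diag(1).

From H_k ≅ ker(∂_k) / im(∂_{k+1}) we obtain:

  H_0: rank C_0 − rank ∂_1 = 4 − 3 = 1, and the invariant factors of ∂_1 are all 1, so H_0 ≅ Z.
  H_1: rank ker ∂_1 − rank ∂_2 = (6 − 3) − 3 = 0, and the invariant factors of ∂_2 are all 1, so H_1 ≅ 0.
  H_2: rank ker ∂_2 − rank ∂_3 = (4 − 3) − 1 = 0, and the invariant factors of ∂_3 are all 1, so H_2 ≅ 0.
  H_3: rank ker ∂_3 − rank ∂_4 = (1 − 1) − 0 = 0, and there is no ∂_4, so H_3 ≅ 0.

As a check, the Euler characteristic is 4 − 6 + 4 − 1 = 1, which agrees with 1 − 0 + 0 − 0 = 1.

H_0 ≅ Z,  H_1 = 0,  H_2 = 0,  H_3 = 0.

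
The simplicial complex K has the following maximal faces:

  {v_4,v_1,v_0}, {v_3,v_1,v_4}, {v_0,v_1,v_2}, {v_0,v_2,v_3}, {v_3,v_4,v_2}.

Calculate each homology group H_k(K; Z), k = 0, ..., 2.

H_0 ≅ Z,  H_1 ≅ Z,  H_2 = 0.

Order the vertices as v_0 < v_1 < v_2 < v_3 < v_4. Listing each simplex with vertices in this order, K has dimension 2 with simplices:

  0-simplices (5): [v_0], [v_1], [v_2], [v_3], [v_4]
  1-simplices (10): [v_0,v_1], [v_0,v_2], [v_0,v_3], [v_0,v_4], [v_1,v_2], [v_1,v_3], [v_1,v_4], [v_2,v_3], [v_2,v_4], [v_3,v_4]
  2-simplices (5): [v_0,v_1,v_2], [v_0,v_1,v_4], [v_0,v_2,v_3], [v_1,v_3,v_4], [v_2,v_3,v_4]

giving chain groups C_0 ≅ Z^5, C_1 ≅ Z^10, C_2 ≅ Z^5.

∂_1: C_1 → C_0 sends each edge [p,q] (with p < q) to q − p. For instance
  ∂[v_0,v_3] = [v_3] − [v_0].
The resulting 5×10 matrix has rank 4, and its Smith normal form has invariant factors (1,1,1,1).

The boundary map ∂_2: C_2 → C_1 sends each 2-simplex [p,q,r] to [q,r] − [p,r] + [p,q]. For instance
  ∂[v_0,v_2,v_3] = [v_2,v_3] − [v_0,v_3] + [v_0,v_2],
  ∂[v_1,v_3,v_4] = [v_3,v_4] − [v_1,v_4] + [v_1,v_3].
This gives a 10×5 integer matrix of rank 5; reducing to Smith normal form yields diagonal entries (1,1,1,1,1).

Now H_k = ker ∂_k / im ∂_{k+1}, so:

  H_0: rank C_0 − rank ∂_1 = 5 − 4 = 1, and the invariant factors of ∂_1 are all 1, so H_0 = Z.
  H_1: rank ker ∂_1 − rank ∂_2 = (10 − 4) − 5 = 1, and the invariant factors of ∂_2 are all 1, so H_1 = Z.
  H_2: rank ker ∂_2 − rank ∂_3 = (5 − 5) − 0 = 0, and there is no ∂_3, so H_2 = 0.

As a check, the Euler characteristic is 5 − 10 + 5 = 0, which agrees with 1 − 1 + 0 = 0.
(K is a triangulation of the Möbius band.)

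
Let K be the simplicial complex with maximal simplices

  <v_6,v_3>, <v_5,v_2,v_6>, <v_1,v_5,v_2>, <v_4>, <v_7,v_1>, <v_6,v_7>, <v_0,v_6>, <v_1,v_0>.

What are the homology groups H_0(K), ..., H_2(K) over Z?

H_0 = Z^2,  H_1 = Z^2,  H_2 = 0.

Order the vertices as v_0 < v_1 < v_2 < v_3 < v_4 < v_5 < v_6 < v_7. Listing each simplex with vertices in this order, K has dimension 2 with simplices:

  0-simplices (8): [v_0], [v_1], [v_2], [v_3], [v_4], [v_5], [v_6], [v_7]
  1-simplices (10): [v_0,v_1], [v_0,v_6], [v_1,v_2], [v_1,v_5], [v_1,v_7], [v_2,v_5], [v_2,v_6], [v_3,v_6], [v_5,v_6], [v_6,v_7]
  2-simplices (2): [v_1,v_2,v_5], [v_2,v_5,v_6]

Hence C_0 ≅ Z^8, C_1 ≅ Z^10, C_2 ≅ Z^2.

∂_1: C_1 → C_0 sends each edge [p,q] (with p < q) to q − p. For instance
  ∂[v_2,v_6] = [v_6] − [v_2].
This gives a 8×10 integer matrix of rank 6; reducing to Smith normal form yields diagonal entries (1,1,1,1,1,1).

∂_2: C_2 → C_1 maps a triangle to the signed sum of its edges. For instance
  ∂[v_1,v_2,v_5] = [v_2,v_5] − [v_1,v_5] + [v_1,v_2],
  ∂[v_2,v_5,v_6] = [v_5,v_6] − [v_2,v_6] + [v_2,v_5].
This gives a 10×2 integer matrix of rank 2; reducing to Smith normal form yields diagonal entries (1,1).

Now H_k = ker ∂_k / im ∂_{k+1}, so:

  H_0: rank C_0 − rank ∂_1 = 8 − 6 = 2, and the invariant factors of ∂_1 are all 1, so H_0 ≅ Z^2.
  H_1: rank ker ∂_1 − rank ∂_2 = (10 − 6) − 2 = 2, and the invariant factors of ∂_2 are all 1, so H_1 ≅ Z^2.
  H_2: rank ker ∂_2 − rank ∂_3 = (2 − 2) − 0 = 0, and there is no ∂_3, so H_2 ≅ 0.

As a check, the Euler characteristic is 8 − 10 + 2 = 0, which agrees with 2 − 2 + 0 = 0.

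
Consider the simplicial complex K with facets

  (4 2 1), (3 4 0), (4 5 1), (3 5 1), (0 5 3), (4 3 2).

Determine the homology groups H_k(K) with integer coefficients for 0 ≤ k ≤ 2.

K has 6 vertices, 12 edges, 6 triangles.
rank ∂_0 = 0, rank ∂_1 = 5 ⇒ b_0 = 6 − 0 − 5 = 1; all invariant factors of ∂_1 are 1 so no torsion. So H_0 ≅ Z.
rank ∂_1 = 5, rank ∂_2 = 6 ⇒ b_1 = 12 − 5 − 6 = 1; all invariant factors of ∂_2 are 1 so no torsion. So H_1 ≅ Z.
rank ∂_2 = 6, rank ∂_3 = 0 ⇒ b_2 = 6 − 6 − 0 = 0. So H_2 ≅ 0.

H_0 = Z,  H_1 = Z,  H_2 = 0.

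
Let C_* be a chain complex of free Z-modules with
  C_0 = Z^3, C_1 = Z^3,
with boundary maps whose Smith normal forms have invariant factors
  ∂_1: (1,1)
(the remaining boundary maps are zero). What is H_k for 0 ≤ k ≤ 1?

H_0 = Z,  H_1 = Z.

H_0: b_0 = 3 − 0 − 2 = 1; torsion from ∂_1 factors > 1: none. So H_0 = Z.
H_1: b_1 = 3 − 2 − 0 = 1; torsion from ∂_2 factors > 1: none. So H_1 = Z.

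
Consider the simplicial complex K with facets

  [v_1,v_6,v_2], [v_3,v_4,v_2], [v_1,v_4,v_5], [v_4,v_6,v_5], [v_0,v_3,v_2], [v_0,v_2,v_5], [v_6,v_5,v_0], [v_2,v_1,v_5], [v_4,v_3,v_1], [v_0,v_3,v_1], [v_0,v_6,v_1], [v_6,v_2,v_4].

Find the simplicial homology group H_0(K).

We work with the vertex ordering v_0 < v_1 < v_2 < v_3 < v_4 < v_5 < v_6. The simplices of K, each written with vertices in increasing order, are:

  0-simplices (7): [v_0], [v_1], [v_2], [v_3], [v_4], [v_5], [v_6]
  1-simplices (18): (18 of them)
  2-simplices (12): (12 of them)

Hence C_0 ≅ Z^7, C_1 ≅ Z^18, C_2 ≅ Z^12.

The boundary map ∂_1: C_1 → C_0 is given by ∂[p,q] = [q] − [p]. For instance
  ∂[v_2,v_5] = [v_5] − [v_2].
The resulting 7×18 matrix has rank 6, and its Smith normal form has invariant factors (1,1,1,1,1,1).

Boundary ∂_2: C_2 → C_1 sends each 2-simplex [p,q,r] to [q,r] − [p,r] + [p,q]. For instance
  ∂[v_1,v_4,v_5] = [v_4,v_5] − [v_1,v_5] + [v_1,v_4],
  ∂[v_0,v_1,v_3] = [v_1,v_3] − [v_0,v_3] + [v_0,v_1].
As a 18×12 matrix over Z this has rank 12, with invariant factors (1,1,1,1,1,1,1,1,1,1,1,2).

From H_k ≅ ker(∂_k) / im(∂_{k+1}) we obtain:

  H_0: rank C_0 − rank ∂_1 = 7 − 6 = 1, and the invariant factors of ∂_1 are all 1, so H_0 ≅ Z.

(K is a triangulation of the real projective plane RP^2.)

H_0 ≅ Z.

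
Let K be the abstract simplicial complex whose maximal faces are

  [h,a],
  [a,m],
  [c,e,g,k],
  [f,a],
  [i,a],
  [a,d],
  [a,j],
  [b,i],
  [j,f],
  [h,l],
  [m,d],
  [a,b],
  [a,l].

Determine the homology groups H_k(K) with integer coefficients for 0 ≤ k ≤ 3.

Order the vertices as a < b < c < d < e < f < g < h < i < j < k < l < m. Listing each simplex with vertices in this order, K has dimension 3 with simplices:

  0-simplices (13): a, b, c, d, e, f, g, h, i, j, k, l, m
  1-simplices (18): ab, ad, af, ah, ai, aj, al, am, bi, ce, cg, ck, dm, eg, ek, fj, gk, hl
  2-simplices (4): ceg, cek, cgk, egk
  3-simplices (1): cegk

so the chain groups are C_0 ≅ Z^13, C_1 ≅ Z^18, C_2 ≅ Z^4, C_3 ≅ Z^1.

Boundary ∂_1: C_1 → C_0 is given by ∂[p,q] = [q] − [p].
The resulting 13×18 matrix has rank 11, and its Smith normal form has invariant factors (1,1,1,1,1,1,1,1,1,1,1).

∂_2: C_2 → C_1 sends each 2-simplex [p,q,r] to [q,r] − [p,r] + [p,q]. For instance
  ∂ceg = eg − cg + ce,
  ∂cek = ek − ck + ce.
The resulting 18×4 matrix has rank 3, and its Smith normal form has invariant factors (1,1,1).

Boundary ∂_3: C_3 → C_2 sends each 3-simplex σ to the alternating sum Σ_i (−1)^i (σ with its i-th vertex removed). For instance
  ∂cegk = egk − cgk + cek − ceg.
This gives a 4×1 integer matrix of rank 1; reducing to Smith normal form yields diagonal entries (1).

Now H_k = ker ∂_k / im ∂_{k+1}, so:

  H_0: rank C_0 − rank ∂_1 = 13 − 11 = 2, and the invariant factors of ∂_1 are all 1, so H_0 ≅ Z^2.
  H_1: rank ker ∂_1 − rank ∂_2 = (18 − 11) − 3 = 4, and the invariant factors of ∂_2 are all 1, so H_1 ≅ Z^4.
  H_2: rank ker ∂_2 − rank ∂_3 = (4 − 3) − 1 = 0, and the invariant factors of ∂_3 are all 1, so H_2 ≅ 0.
  H_3: rank ker ∂_3 − rank ∂_4 = (1 − 1) − 0 = 0, and there is no ∂_4, so H_3 ≅ 0.

As a check, the Euler characteristic is 13 − 18 + 4 − 1 = -2, which agrees with 2 − 4 + 0 − 0 = -2.

H_0 ≅ Z^2,  H_1 ≅ Z^4,  H_2 = 0,  H_3 = 0.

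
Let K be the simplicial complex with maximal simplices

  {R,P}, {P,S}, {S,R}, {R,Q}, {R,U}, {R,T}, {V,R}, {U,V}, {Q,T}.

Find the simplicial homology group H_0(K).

Fix the vertex order P < Q < R < S < T < U < V and write every simplex with vertices in increasing order. Then dim K = 1 and the simplices of K are:

  0-simplices (7): P, Q, R, S, T, U, V
  1-simplices (9): PR, PS, QR, QT, RS, RT, RU, RV, UV

Hence C_0 ≅ Z^7, C_1 ≅ Z^9.

The boundary map ∂_1: C_1 → C_0 sends each edge [p,q] (with p < q) to q − p. For instance
  ∂RU = U − R.
The 7×9 boundary matrix has rank 6 and Smith normal form diag(1,1,1,1,1,1).

From H_k ≅ ker(∂_k) / im(∂_{k+1}) we obtain:

  H_0: rank C_0 − rank ∂_1 = 7 − 6 = 1, and the invariant factors of ∂_1 are all 1, so H_0 ≅ Z.

H_0 ≅ Z.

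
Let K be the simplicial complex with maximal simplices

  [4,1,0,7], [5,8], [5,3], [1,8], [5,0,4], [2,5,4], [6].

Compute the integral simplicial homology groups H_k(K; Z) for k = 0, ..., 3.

H_0 ≅ Z^2,  H_1 ≅ Z,  H_2 = 0,  H_3 = 0.

K has 9 vertices, 13 edges, 6 triangles, 1 3-simplex.
rank ∂_0 = 0, rank ∂_1 = 7 ⇒ b_0 = 9 − 0 − 7 = 2; all invariant factors of ∂_1 are 1 so no torsion. So H_0 = Z^2.
rank ∂_1 = 7, rank ∂_2 = 5 ⇒ b_1 = 13 − 7 − 5 = 1; all invariant factors of ∂_2 are 1 so no torsion. So H_1 = Z.
rank ∂_2 = 5, rank ∂_3 = 1 ⇒ b_2 = 6 − 5 − 1 = 0; all invariant factors of ∂_3 are 1 so no torsion. So H_2 = 0.
rank ∂_3 = 1, rank ∂_4 = 0 ⇒ b_3 = 1 − 1 − 0 = 0. So H_3 = 0.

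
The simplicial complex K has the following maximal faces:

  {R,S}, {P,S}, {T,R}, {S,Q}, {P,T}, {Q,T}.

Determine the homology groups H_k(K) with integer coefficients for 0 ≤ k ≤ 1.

H_0 = Z,  H_1 = Z^2.

Order the vertices as P < Q < R < S < T. Listing each simplex with vertices in this order, K has dimension 1 with simplices:

  0-simplices (5): P, Q, R, S, T
  1-simplices (6): PS, PT, QS, QT, RS, RT

so the chain groups are C_0 ≅ Z^5, C_1 ≅ Z^6.

∂_1: C_1 → C_0 is given by ∂[p,q] = [q] − [p]. For instance
  ∂PS = S − P.
The resulting 5×6 matrix has rank 4, and its Smith normal form has invariant factors (1,1,1,1).

Computing H_k = (kernel of ∂_k) / (image of ∂_{k+1}):

  H_0: rank C_0 − rank ∂_1 = 5 − 4 = 1, and the invariant factors of ∂_1 are all 1, so H_0 ≅ Z.
  H_1: rank ker ∂_1 − rank ∂_2 = (6 − 4) − 0 = 2, and there is no ∂_2, so H_1 ≅ Z^2.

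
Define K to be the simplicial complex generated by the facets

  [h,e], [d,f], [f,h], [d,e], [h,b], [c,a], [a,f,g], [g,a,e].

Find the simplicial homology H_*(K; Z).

Fix the vertex order a < b < c < d < e < f < g < h and write every simplex with vertices in increasing order. Then dim K = 2 and the simplices of K are:

  0-simplices (8): a, b, c, d, e, f, g, h
  1-simplices (11): ac, ae, af, ag, bh, de, df, eg, eh, fg, fh
  2-simplices (2): aeg, afg

so the chain groups are C_0 ≅ Z^8, C_1 ≅ Z^11, C_2 ≅ Z^2.

Boundary ∂_1: C_1 → C_0 is given by ∂[p,q] = [q] − [p]. For instance
  ∂bh = h − b.
This gives a 8×11 integer matrix of rank 7; reducing to Smith normal form yields diagonal entries (1,1,1,1,1,1,1).

The boundary map ∂_2: C_2 → C_1 sends each 2-simplex [p,q,r] to [q,r] − [p,r] + [p,q]. For instance
  ∂aeg = eg − ag + ae,
  ∂afg = fg − ag + af.
The resulting 11×2 matrix has rank 2, and its Smith normal form has invariant factors (1,1).

Computing H_k = (kernel of ∂_k) / (image of ∂_{k+1}):

  H_0: rank C_0 − rank ∂_1 = 8 − 7 = 1, and the invariant factors of ∂_1 are all 1, so H_0 ≅ Z.
  H_1: rank ker ∂_1 − rank ∂_2 = (11 − 7) − 2 = 2, and the invariant factors of ∂_2 are all 1, so H_1 ≅ Z^2.
  H_2: rank ker ∂_2 − rank ∂_3 = (2 − 2) − 0 = 0, and there is no ∂_3, so H_2 ≅ 0.

H_0 = Z,  H_1 = Z^2,  H_2 = 0.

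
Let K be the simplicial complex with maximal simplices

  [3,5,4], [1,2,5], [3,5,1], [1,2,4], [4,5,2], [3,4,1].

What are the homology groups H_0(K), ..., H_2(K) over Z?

H_0 = Z,  H_1 = 0,  H_2 = Z.

We work with the vertex ordering 1 < 2 < 3 < 4 < 5. The simplices of K, each written with vertices in increasing order, are:

  0-simplices (5): [1], [2], [3], [4], [5]
  1-simplices (9): [1,2], [1,3], [1,4], [1,5], [2,4], [2,5], [3,4], [3,5], [4,5]
  2-simplices (6): [1,2,4], [1,2,5], [1,3,4], [1,3,5], [2,4,5], [3,4,5]

so the chain groups are C_0 ≅ Z^5, C_1 ≅ Z^9, C_2 ≅ Z^6.

∂_1: C_1 → C_0 maps an edge to its endpoints' difference, ∂[p,q] = q − p.
This gives a 5×9 integer matrix of rank 4; reducing to Smith normal form yields diagonal entries (1,1,1,1).

The boundary map ∂_2: C_2 → C_1 sends each 2-simplex [p,q,r] to [q,r] − [p,r] + [p,q]. For instance
  ∂[1,2,5] = [2,5] − [1,5] + [1,2],
  ∂[1,3,4] = [3,4] − [1,4] + [1,3].
The resulting 9×6 matrix has rank 5, and its Smith normal form has invariant factors (1,1,1,1,1).

Computing H_k = (kernel of ∂_k) / (image of ∂_{k+1}):

  H_0: rank C_0 − rank ∂_1 = 5 − 4 = 1, and the invariant factors of ∂_1 are all 1, so H_0 = Z.
  H_1: rank ker ∂_1 − rank ∂_2 = (9 − 4) − 5 = 0, and the invariant factors of ∂_2 are all 1, so H_1 = 0.
  H_2: rank ker ∂_2 − rank ∂_3 = (6 − 5) − 0 = 1, and there is no ∂_3, so H_2 = Z.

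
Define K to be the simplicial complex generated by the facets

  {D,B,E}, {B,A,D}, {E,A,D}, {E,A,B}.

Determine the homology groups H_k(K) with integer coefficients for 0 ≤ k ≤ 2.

H_0 = Z,  H_1 = 0,  H_2 = Z.

Fix the vertex order A < B < D < E and write every simplex with vertices in increasing order. Then dim K = 2 and the simplices of K are:

  0-simplices (4): A, B, D, E
  1-simplices (6): AB, AD, AE, BD, BE, DE
  2-simplices (4): ABD, ABE, ADE, BDE

giving chain groups C_0 ≅ Z^4, C_1 ≅ Z^6, C_2 ≅ Z^4.

Boundary ∂_1: C_1 → C_0 is given by ∂[p,q] = [q] − [p]. For instance
  ∂DE = E − D.
The resulting 4×6 matrix has rank 3, and its Smith normal form has invariant factors (1,1,1).

∂_2: C_2 → C_1 acts by ∂[p,q,r] = [q,r] − [p,r] + [p,q]. For instance
  ∂ADE = DE − AE + AD,
  ∂ABD = BD − AD + AB.
The 6×4 boundary matrix has rank 3 and Smith normal form diag(1,1,1).

Now H_k = ker ∂_k / im ∂_{k+1}, so:

  H_0: rank C_0 − rank ∂_1 = 4 − 3 = 1, and the invariant factors of ∂_1 are all 1, so H_0 = Z.
  H_1: rank ker ∂_1 − rank ∂_2 = (6 − 3) − 3 = 0, and the invariant factors of ∂_2 are all 1, so H_1 = 0.
  H_2: rank ker ∂_2 − rank ∂_3 = (4 − 3) − 0 = 1, and there is no ∂_3, so H_2 = Z.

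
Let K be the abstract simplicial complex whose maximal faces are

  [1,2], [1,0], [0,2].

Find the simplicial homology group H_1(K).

H_1 ≅ Z.

We work with the vertex ordering 0 < 1 < 2. The simplices of K, each written with vertices in increasing order, are:

  0-simplices (3): [0], [1], [2]
  1-simplices (3): [0,1], [0,2], [1,2]

Hence C_0 ≅ Z^3, C_1 ≅ Z^3.

Boundary ∂_1: C_1 → C_0 sends each edge [p,q] (with p < q) to q − p. For instance
  ∂[0,2] = [2] − [0].
The resulting 3×3 matrix has rank 2, and its Smith normal form has invariant factors (1,1).

Reading off H_k = ker ∂_k / im ∂_{k+1}:

  H_1: rank ker ∂_1 − rank ∂_2 = (3 − 2) − 0 = 1, and there is no ∂_2, so H_1 ≅ Z.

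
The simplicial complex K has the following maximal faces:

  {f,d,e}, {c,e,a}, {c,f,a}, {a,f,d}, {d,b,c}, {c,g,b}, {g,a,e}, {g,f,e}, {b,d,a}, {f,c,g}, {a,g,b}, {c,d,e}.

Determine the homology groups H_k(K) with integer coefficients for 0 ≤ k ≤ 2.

H_0 ≅ Z,  H_1 ≅ Z/2,  H_2 = 0.

Fix the vertex order a < b < c < d < e < f < g and write every simplex with vertices in increasing order. Then dim K = 2 and the simplices of K are:

  0-simplices (7): a, b, c, d, e, f, g
  1-simplices (18): ab, ac, ad, ae, af, ag, bc, bd, bg, cd, ce, cf, cg, de, df, ef, eg, fg
  2-simplices (12): abd, abg, ace, acf, adf, aeg, bcd, bcg, cde, cfg, def, efg

Hence C_0 ≅ Z^7, C_1 ≅ Z^18, C_2 ≅ Z^12.

Boundary ∂_1: C_1 → C_0 sends each edge [p,q] (with p < q) to q − p.
This gives a 7×18 integer matrix of rank 6; reducing to Smith normal form yields diagonal entries (1,1,1,1,1,1).

The boundary map ∂_2: C_2 → C_1 maps a triangle to the signed sum of its edges. For instance
  ∂cde = de − ce + cd,
  ∂cfg = fg − cg + cf.
The 18×12 boundary matrix has rank 12 and Smith normal form diag(1,1,1,1,1,1,1,1,1,1,1,2).

Computing H_k = (kernel of ∂_k) / (image of ∂_{k+1}):

  H_0: rank C_0 − rank ∂_1 = 7 − 6 = 1, and the invariant factors of ∂_1 are all 1, so H_0 ≅ Z.
  H_1: rank ker ∂_1 − rank ∂_2 = (18 − 6) − 12 = 0, and ∂_2 has invariant factor 2 > 1, so H_1 ≅ Z/2.
  H_2: rank ker ∂_2 − rank ∂_3 = (12 − 12) − 0 = 0, and there is no ∂_3, so H_2 ≅ 0.

As a check, the Euler characteristic is 7 − 18 + 12 = 1, which agrees with 1 − 0 + 0 = 1.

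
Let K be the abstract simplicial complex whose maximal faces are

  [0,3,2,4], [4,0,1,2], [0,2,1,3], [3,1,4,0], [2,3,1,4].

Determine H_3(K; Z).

K has 5 vertices, 10 edges, 10 triangles, 5 3-simplices.
rank ∂_3 = 4, rank ∂_4 = 0 ⇒ b_3 = 5 − 4 − 0 = 1. So H_3 = Z.

H_3 = Z.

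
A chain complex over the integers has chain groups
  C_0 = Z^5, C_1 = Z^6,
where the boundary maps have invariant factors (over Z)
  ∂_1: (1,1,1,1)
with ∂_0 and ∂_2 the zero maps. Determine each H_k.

H_0: b_0 = 5 − 0 − 4 = 1; torsion from ∂_1 factors > 1: none. So H_0 ≅ Z.
H_1: b_1 = 6 − 4 − 0 = 2; torsion from ∂_2 factors > 1: none. So H_1 ≅ Z^2.

H_0 ≅ Z,  H_1 ≅ Z^2.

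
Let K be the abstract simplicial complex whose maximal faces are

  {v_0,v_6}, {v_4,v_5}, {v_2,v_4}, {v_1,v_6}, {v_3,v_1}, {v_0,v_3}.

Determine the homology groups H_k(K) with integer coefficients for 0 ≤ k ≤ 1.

Fix the vertex order v_0 < v_1 < v_2 < v_3 < v_4 < v_5 < v_6 and write every simplex with vertices in increasing order. Then dim K = 1 and the simplices of K are:

  0-simplices (7): [v_0], [v_1], [v_2], [v_3], [v_4], [v_5], [v_6]
  1-simplices (6): [v_0,v_3], [v_0,v_6], [v_1,v_3], [v_1,v_6], [v_2,v_4], [v_4,v_5]

Hence C_0 ≅ Z^7, C_1 ≅ Z^6.

Boundary ∂_1: C_1 → C_0 maps an edge to its endpoints' difference, ∂[p,q] = q − p.
The 7×6 boundary matrix has rank 5 and Smith normal form diag(1,1,1,1,1).

Reading off H_k = ker ∂_k / im ∂_{k+1}:

  H_0: rank C_0 − rank ∂_1 = 7 − 5 = 2, and the invariant factors of ∂_1 are all 1, so H_0 = Z^2.
  H_1: rank ker ∂_1 − rank ∂_2 = (6 − 5) − 0 = 1, and there is no ∂_2, so H_1 = Z.

H_0 = Z^2,  H_1 = Z.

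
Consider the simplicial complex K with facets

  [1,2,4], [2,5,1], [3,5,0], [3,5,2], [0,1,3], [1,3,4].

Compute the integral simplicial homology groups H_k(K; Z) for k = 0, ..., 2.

We work with the vertex ordering 0 < 1 < 2 < 3 < 4 < 5. The simplices of K, each written with vertices in increasing order, are:

  0-simplices (6): [0], [1], [2], [3], [4], [5]
  1-simplices (12): [0,1], [0,3], [0,5], [1,2], [1,3], [1,4], [1,5], [2,3], [2,4], [2,5], [3,4], [3,5]
  2-simplices (6): [0,1,3], [0,3,5], [1,2,4], [1,2,5], [1,3,4], [2,3,5]

giving chain groups C_0 ≅ Z^6, C_1 ≅ Z^12, C_2 ≅ Z^6.

∂_1: C_1 → C_0 is given by ∂[p,q] = [q] − [p]. For instance
  ∂[0,1] = [1] − [0].
The resulting 6×12 matrix has rank 5, and its Smith normal form has invariant factors (1,1,1,1,1).

Boundary ∂_2: C_2 → C_1 maps a triangle to the signed sum of its edges. For instance
  ∂[0,1,3] = [1,3] − [0,3] + [0,1],
  ∂[2,3,5] = [3,5] − [2,5] + [2,3].
This gives a 12×6 integer matrix of rank 6; reducing to Smith normal form yields diagonal entries (1,1,1,1,1,1).

Now H_k = ker ∂_k / im ∂_{k+1}, so:

  H_0: rank C_0 − rank ∂_1 = 6 − 5 = 1, and the invariant factors of ∂_1 are all 1, so H_0 ≅ Z.
  H_1: rank ker ∂_1 − rank ∂_2 = (12 − 5) − 6 = 1, and the invariant factors of ∂_2 are all 1, so H_1 ≅ Z.
  H_2: rank ker ∂_2 − rank ∂_3 = (6 − 6) − 0 = 0, and there is no ∂_3, so H_2 ≅ 0.

As a check, the Euler characteristic is 6 − 12 + 6 = 0, which agrees with 1 − 1 + 0 = 0.

H_0 ≅ Z,  H_1 ≅ Z,  H_2 = 0.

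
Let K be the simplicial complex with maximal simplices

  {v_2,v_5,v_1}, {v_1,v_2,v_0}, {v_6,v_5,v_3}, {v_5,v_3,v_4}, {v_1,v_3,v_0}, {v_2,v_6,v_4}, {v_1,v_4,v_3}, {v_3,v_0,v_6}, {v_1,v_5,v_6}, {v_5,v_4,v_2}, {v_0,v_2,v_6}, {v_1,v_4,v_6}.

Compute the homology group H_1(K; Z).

H_1 = Z_2.

K has 7 vertices, 18 edges, 12 triangles.
rank ∂_1 = 6, rank ∂_2 = 12 ⇒ b_1 = 18 − 6 − 12 = 0; ∂_2 has invariant factor(s) [2] giving torsion. So H_1 ≅ Z_2.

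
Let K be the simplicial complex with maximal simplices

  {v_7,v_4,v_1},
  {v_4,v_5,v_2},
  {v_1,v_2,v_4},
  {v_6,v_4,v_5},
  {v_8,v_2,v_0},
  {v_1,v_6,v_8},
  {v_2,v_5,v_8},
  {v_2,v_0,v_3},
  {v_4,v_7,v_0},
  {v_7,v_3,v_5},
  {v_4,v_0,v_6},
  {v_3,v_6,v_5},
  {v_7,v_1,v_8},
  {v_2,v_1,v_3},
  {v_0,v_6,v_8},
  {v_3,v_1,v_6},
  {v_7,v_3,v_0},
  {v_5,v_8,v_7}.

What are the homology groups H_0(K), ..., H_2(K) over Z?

Order the vertices as v_0 < v_1 < v_2 < v_3 < v_4 < v_5 < v_6 < v_7 < v_8. Listing each simplex with vertices in this order, K has dimension 2 with simplices:

  0-simplices (9): [v_0], [v_1], [v_2], [v_3], [v_4], [v_5], [v_6], [v_7], [v_8]
  1-simplices (27): (27 of them)
  2-simplices (18): (18 of them)

so the chain groups are C_0 ≅ Z^9, C_1 ≅ Z^27, C_2 ≅ Z^18.

The boundary map ∂_1: C_1 → C_0 sends each edge [p,q] (with p < q) to q − p. For instance
  ∂[v_5,v_6] = [v_6] − [v_5].
The 9×27 boundary matrix has rank 8 and Smith normal form diag(1,1,1,1,1,1,1,1).

The boundary map ∂_2: C_2 → C_1 sends each 2-simplex [p,q,r] to [q,r] − [p,r] + [p,q]. For instance
  ∂[v_1,v_6,v_8] = [v_6,v_8] − [v_1,v_8] + [v_1,v_6],
  ∂[v_3,v_5,v_7] = [v_5,v_7] − [v_3,v_7] + [v_3,v_5].
This gives a 27×18 integer matrix of rank 17; reducing to Smith normal form yields diagonal entries (1,1,1,1,1,1,1,1,1,1,1,1,1,1,1,1,1).

Now H_k = ker ∂_k / im ∂_{k+1}, so:

  H_0: rank C_0 − rank ∂_1 = 9 − 8 = 1, and the invariant factors of ∂_1 are all 1, so H_0 ≅ Z.
  H_1: rank ker ∂_1 − rank ∂_2 = (27 − 8) − 17 = 2, and the invariant factors of ∂_2 are all 1, so H_1 ≅ Z^2.
  H_2: rank ker ∂_2 − rank ∂_3 = (18 − 17) − 0 = 1, and there is no ∂_3, so H_2 ≅ Z.

H_0 ≅ Z,  H_1 ≅ Z^2,  H_2 ≅ Z.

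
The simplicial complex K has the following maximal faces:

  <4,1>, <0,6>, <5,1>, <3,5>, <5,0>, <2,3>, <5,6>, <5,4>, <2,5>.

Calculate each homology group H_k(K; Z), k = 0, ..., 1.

Order the vertices as 0 < 1 < 2 < 3 < 4 < 5 < 6. Listing each simplex with vertices in this order, K has dimension 1 with simplices:

  0-simplices (7): [0], [1], [2], [3], [4], [5], [6]
  1-simplices (9): [0,5], [0,6], [1,4], [1,5], [2,3], [2,5], [3,5], [4,5], [5,6]

giving chain groups C_0 ≅ Z^7, C_1 ≅ Z^9.

Boundary ∂_1: C_1 → C_0 sends each edge [p,q] (with p < q) to q − p.
This gives a 7×9 integer matrix of rank 6; reducing to Smith normal form yields diagonal entries (1,1,1,1,1,1).

Computing H_k = (kernel of ∂_k) / (image of ∂_{k+1}):

  H_0: rank C_0 − rank ∂_1 = 7 − 6 = 1, and the invariant factors of ∂_1 are all 1, so H_0 ≅ Z.
  H_1: rank ker ∂_1 − rank ∂_2 = (9 − 6) − 0 = 3, and there is no ∂_2, so H_1 ≅ Z^3.

As a check, the Euler characteristic is 7 − 9 = -2, which agrees with 1 − 3 = -2.

H_0 = Z,  H_1 = Z^3.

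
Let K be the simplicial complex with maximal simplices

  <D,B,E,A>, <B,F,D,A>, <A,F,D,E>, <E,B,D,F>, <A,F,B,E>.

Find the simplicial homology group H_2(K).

H_2 ≅ 0.

We work with the vertex ordering A < B < D < E < F. The simplices of K, each written with vertices in increasing order, are:

  0-simplices (5): A, B, D, E, F
  1-simplices (10): AB, AD, AE, AF, BD, BE, BF, DE, DF, EF
  2-simplices (10): ABD, ABE, ABF, ADE, ADF, AEF, BDE, BDF, BEF, DEF
  3-simplices (5): ABDE, ABDF, ABEF, ADEF, BDEF

giving chain groups C_0 ≅ Z^5, C_1 ≅ Z^10, C_2 ≅ Z^10, C_3 ≅ Z^5.

Boundary ∂_1: C_1 → C_0 sends each edge [p,q] (with p < q) to q − p.
This gives a 5×10 integer matrix of rank 4; reducing to Smith normal form yields diagonal entries (1,1,1,1).

The boundary map ∂_2: C_2 → C_1 maps a triangle to the signed sum of its edges. For instance
  ∂DEF = EF − DF + DE,
  ∂ABF = BF − AF + AB.
The resulting 10×10 matrix has rank 6, and its Smith normal form has invariant factors (1,1,1,1,1,1).

Boundary ∂_3: C_3 → C_2 sends each 3-simplex σ to the alternating sum Σ_i (−1)^i (σ with its i-th vertex removed). For instance
  ∂BDEF = DEF − BEF + BDF − BDE,
  ∂ABDE = BDE − ADE + ABE − ABD.
The resulting 10×5 matrix has rank 4, and its Smith normal form has invariant factors (1,1,1,1).

From H_k ≅ ker(∂_k) / im(∂_{k+1}) we obtain:

  H_2: rank ker ∂_2 − rank ∂_3 = (10 − 6) − 4 = 0, and the invariant factors of ∂_3 are all 1, so H_2 ≅ 0.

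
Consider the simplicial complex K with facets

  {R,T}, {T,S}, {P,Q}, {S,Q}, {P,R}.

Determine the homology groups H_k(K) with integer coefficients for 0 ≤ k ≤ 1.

H_0 ≅ Z,  H_1 ≅ Z.

Order the vertices as P < Q < R < S < T. Listing each simplex with vertices in this order, K has dimension 1 with simplices:

  0-simplices (5): P, Q, R, S, T
  1-simplices (5): PQ, PR, QS, RT, ST

Hence C_0 ≅ Z^5, C_1 ≅ Z^5.

The boundary map ∂_1: C_1 → C_0 maps an edge to its endpoints' difference, ∂[p,q] = q − p.
As a 5×5 matrix over Z this has rank 4, with invariant factors (1,1,1,1).

Now H_k = ker ∂_k / im ∂_{k+1}, so:

  H_0: rank C_0 − rank ∂_1 = 5 − 4 = 1, and the invariant factors of ∂_1 are all 1, so H_0 = Z.
  H_1: rank ker ∂_1 − rank ∂_2 = (5 − 4) − 0 = 1, and there is no ∂_2, so H_1 = Z.

(K is a triangulation of the circle S^1.)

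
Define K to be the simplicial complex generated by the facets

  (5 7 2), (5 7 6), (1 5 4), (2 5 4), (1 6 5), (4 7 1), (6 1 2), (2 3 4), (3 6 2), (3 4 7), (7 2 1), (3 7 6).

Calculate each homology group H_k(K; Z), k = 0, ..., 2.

H_0 = Z,  H_1 = Z/2,  H_2 = 0.

Take the total order 1 < 2 < 3 < 4 < 5 < 6 < 7 on the vertex set. Then K (dimension 2) consists of the simplices:

  0-simplices (7): [1], [2], [3], [4], [5], [6], [7]
  1-simplices (18): [1,2], [1,4], [1,5], [1,6], [1,7], [2,3], [2,4], [2,5], [2,6], [2,7], [3,4], [3,6], [3,7], [4,5], [4,7], [5,6], [5,7], [6,7]
  2-simplices (12): [1,2,6], [1,2,7], [1,4,5], [1,4,7], [1,5,6], [2,3,4], [2,3,6], [2,4,5], [2,5,7], [3,4,7], [3,6,7], [5,6,7]

Hence C_0 ≅ Z^7, C_1 ≅ Z^18, C_2 ≅ Z^12.

The boundary map ∂_1: C_1 → C_0 maps an edge to its endpoints' difference, ∂[p,q] = q − p.
This gives a 7×18 integer matrix of rank 6; reducing to Smith normal form yields diagonal entries (1,1,1,1,1,1).

∂_2: C_2 → C_1 sends each 2-simplex [p,q,r] to [q,r] − [p,r] + [p,q]. For instance
  ∂[1,2,7] = [2,7] − [1,7] + [1,2],
  ∂[1,5,6] = [5,6] − [1,6] + [1,5].
As a 18×12 matrix over Z this has rank 12, with invariant factors (1,1,1,1,1,1,1,1,1,1,1,2).

Reading off H_k = ker ∂_k / im ∂_{k+1}:

  H_0: rank C_0 − rank ∂_1 = 7 − 6 = 1, and the invariant factors of ∂_1 are all 1, so H_0 = Z.
  H_1: rank ker ∂_1 − rank ∂_2 = (18 − 6) − 12 = 0, and ∂_2 has invariant factor 2 > 1, so H_1 = Z/2.
  H_2: rank ker ∂_2 − rank ∂_3 = (12 − 12) − 0 = 0, and there is no ∂_3, so H_2 = 0.

(K is a triangulation of the real projective plane RP^2.)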